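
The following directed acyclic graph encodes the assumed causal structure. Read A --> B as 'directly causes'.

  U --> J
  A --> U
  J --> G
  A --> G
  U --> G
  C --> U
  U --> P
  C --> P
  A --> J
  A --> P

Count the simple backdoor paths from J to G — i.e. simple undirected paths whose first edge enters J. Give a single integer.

8

A backdoor path from J to G is any simple undirected path whose first edge points into J (i.e. leaves J via a parent).
Parents of J: {A, U}.
Enumerating:
  P1: J <- A -> U -> G
  P2: J <- A -> P <- C -> U -> G
  P3: J <- A -> P <- U -> G
  P4: J <- A -> G
  P5: J <- U <- A -> G
  P6: J <- U <- C -> P <- A -> G
  P7: J <- U -> P <- A -> G
  P8: J <- U -> G
That exhausts the simple backdoor paths. Count: 8.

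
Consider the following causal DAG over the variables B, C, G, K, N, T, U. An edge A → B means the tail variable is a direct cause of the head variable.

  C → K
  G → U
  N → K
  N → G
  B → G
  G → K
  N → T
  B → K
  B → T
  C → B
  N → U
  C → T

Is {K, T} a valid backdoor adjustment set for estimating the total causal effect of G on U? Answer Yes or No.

Backdoor paths from G to U (paths whose first edge points into G):
  P1: G <- B <- C -> K <- N -> U
  P2: G <- B <- C -> T <- N -> U
  P3: G <- B -> K <- C -> T <- N -> U
  P4: G <- B -> K <- N -> U
  P5: G <- B -> T <- C -> K <- N -> U
  P6: G <- B -> T <- N -> U
  P7: G <- N -> U
Condition 1 (no descendant of G in the set): FAILS — K is a descendant of G.
Condition 2 (every backdoor path blocked by {K, T}):
  P1: open — collider(s) K are conditioned on (or have a conditioned descendant) and no non-collider on the path is in the set.
  P2: open — collider(s) T are conditioned on (or have a conditioned descendant) and no non-collider on the path is in the set.
  P3: open — collider(s) K, T are conditioned on (or have a conditioned descendant) and no non-collider on the path is in the set.
  P4: open — collider(s) K are conditioned on (or have a conditioned descendant) and no non-collider on the path is in the set.
  P5: open — collider(s) T, K are conditioned on (or have a conditioned descendant) and no non-collider on the path is in the set.
  P6: open — collider(s) T are conditioned on (or have a conditioned descendant) and no non-collider on the path is in the set.
  P7: open — no interior node is in the conditioning set.
{K, T} does not satisfy the backdoor criterion.

No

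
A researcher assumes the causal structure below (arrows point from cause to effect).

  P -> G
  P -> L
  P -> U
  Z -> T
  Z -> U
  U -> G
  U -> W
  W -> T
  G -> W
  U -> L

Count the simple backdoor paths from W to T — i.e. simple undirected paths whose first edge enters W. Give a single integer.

A backdoor path from W to T is any simple undirected path whose first edge points into W (i.e. leaves W via a parent).
Parents of W: {G, U}.
Enumerating:
  P1: W <- U <- Z -> T
  P2: W <- G <- P -> U <- Z -> T
  P3: W <- G <- P -> L <- U <- Z -> T
  P4: W <- G <- U <- Z -> T
That exhausts the simple backdoor paths. Count: 4.

4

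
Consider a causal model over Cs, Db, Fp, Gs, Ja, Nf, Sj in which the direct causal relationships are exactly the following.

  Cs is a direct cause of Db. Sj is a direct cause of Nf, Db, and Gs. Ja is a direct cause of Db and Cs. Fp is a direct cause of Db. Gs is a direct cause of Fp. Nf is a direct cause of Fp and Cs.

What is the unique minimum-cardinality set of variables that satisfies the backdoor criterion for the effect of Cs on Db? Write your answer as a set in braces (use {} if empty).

{Ja, Nf}

Variables eligible for adjustment (non-descendants of Cs, excluding Cs and Db): {Fp, Gs, Ja, Nf, Sj}.
Backdoor paths from Cs to Db:
  P1: Cs <- Nf <- Sj -> Gs -> Fp -> Db
  P2: Cs <- Nf <- Sj -> Db
  P3: Cs <- Nf -> Fp <- Gs <- Sj -> Db
  P4: Cs <- Nf -> Fp -> Db
  P5: Cs <- Ja -> Db
The empty set is not sufficient: P1 (Cs <- Nf <- Sj -> Gs -> Fp -> Db) has no collider blocking it and no conditioned non-collider, so it is open.
Try {Ja, Nf}:
  P1: blocked at chain node Nf ∈ conditioning set.
  P2: blocked at chain node Nf ∈ conditioning set.
  P3: blocked at fork node Nf ∈ conditioning set.
  P4: blocked at fork node Nf ∈ conditioning set.
  P5: blocked at fork node Ja ∈ conditioning set.
{Ja, Nf} contains no descendant of Cs and blocks every backdoor path.
Every element of {Ja, Nf} is needed (dropping Ja leaves P5 open; dropping Nf leaves P1 open), so no proper subset is valid.
Among all size-2 subsets of the eligible variables, only {Ja, Nf} blocks every backdoor path, so it is the unique smallest valid adjustment set.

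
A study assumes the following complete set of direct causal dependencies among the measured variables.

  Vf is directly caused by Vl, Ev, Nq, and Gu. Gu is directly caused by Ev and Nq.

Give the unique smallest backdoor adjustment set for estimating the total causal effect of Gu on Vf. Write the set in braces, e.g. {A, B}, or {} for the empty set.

{Ev, Nq}

Variables eligible for adjustment (non-descendants of Gu, excluding Gu and Vf): {Ev, Nq, Vl}.
Backdoor paths from Gu to Vf:
  P1: Gu <- Nq -> Vf
  P2: Gu <- Ev -> Vf
The empty set is not sufficient: P1 (Gu <- Nq -> Vf) has no collider blocking it and no conditioned non-collider, so it is open.
Try {Ev, Nq}:
  P1: blocked at fork node Nq ∈ conditioning set.
  P2: blocked at fork node Ev ∈ conditioning set.
{Ev, Nq} contains no descendant of Gu and blocks every backdoor path.
Every element of {Ev, Nq} is needed (dropping Ev leaves P2 open; dropping Nq leaves P1 open), so no proper subset is valid.
Among all size-2 subsets of the eligible variables, only {Ev, Nq} blocks every backdoor path, so it is the unique smallest valid adjustment set.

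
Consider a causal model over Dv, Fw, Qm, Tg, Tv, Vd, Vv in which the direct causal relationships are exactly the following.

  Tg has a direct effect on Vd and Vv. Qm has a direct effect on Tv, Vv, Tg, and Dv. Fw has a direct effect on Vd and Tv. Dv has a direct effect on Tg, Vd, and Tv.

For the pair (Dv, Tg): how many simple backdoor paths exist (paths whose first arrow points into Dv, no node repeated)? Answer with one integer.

A backdoor path from Dv to Tg is any simple undirected path whose first edge points into Dv (i.e. leaves Dv via a parent).
Parents of Dv: {Qm}.
Enumerating:
  P1: Dv <- Qm -> Tg
  P2: Dv <- Qm -> Vv <- Tg
  P3: Dv <- Qm -> Tv <- Fw -> Vd <- Tg
That exhausts the simple backdoor paths. Count: 3.

3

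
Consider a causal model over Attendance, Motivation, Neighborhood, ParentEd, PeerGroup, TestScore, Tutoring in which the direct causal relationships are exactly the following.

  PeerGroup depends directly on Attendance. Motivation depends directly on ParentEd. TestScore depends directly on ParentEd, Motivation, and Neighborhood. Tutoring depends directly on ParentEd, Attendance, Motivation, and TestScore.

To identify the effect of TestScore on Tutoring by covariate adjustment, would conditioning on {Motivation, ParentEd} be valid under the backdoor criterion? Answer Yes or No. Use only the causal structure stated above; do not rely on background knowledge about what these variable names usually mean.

Yes

Backdoor paths from TestScore to Tutoring (paths whose first edge points into TestScore):
  P1: TestScore <- ParentEd -> Motivation -> Tutoring
  P2: TestScore <- ParentEd -> Tutoring
  P3: TestScore <- Motivation <- ParentEd -> Tutoring
  P4: TestScore <- Motivation -> Tutoring
Condition 1 (no descendant of TestScore in the set): holds — descendants of TestScore are {Tutoring}; none are in {Motivation, ParentEd}.
Condition 2 (every backdoor path blocked by {Motivation, ParentEd}):
  P1: blocked at fork node ParentEd ∈ conditioning set.
  P2: blocked at fork node ParentEd ∈ conditioning set.
  P3: blocked at chain node Motivation ∈ conditioning set.
  P4: blocked at fork node Motivation ∈ conditioning set.
{Motivation, ParentEd} satisfies the backdoor criterion.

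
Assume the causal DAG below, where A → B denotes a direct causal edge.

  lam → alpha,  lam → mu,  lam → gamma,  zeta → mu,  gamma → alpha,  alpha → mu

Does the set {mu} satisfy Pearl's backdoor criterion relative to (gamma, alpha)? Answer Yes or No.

Backdoor paths from gamma to alpha (paths whose first edge points into gamma):
  P1: gamma <- lam -> alpha
  P2: gamma <- lam -> mu <- alpha
Condition 1 (no descendant of gamma in the set): FAILS — mu is a descendant of gamma.
Condition 2 (every backdoor path blocked by {mu}):
  P1: open — no interior node is in the conditioning set.
  P2: open — collider(s) mu are conditioned on (or have a conditioned descendant) and no non-collider on the path is in the set.
{mu} does not satisfy the backdoor criterion.

No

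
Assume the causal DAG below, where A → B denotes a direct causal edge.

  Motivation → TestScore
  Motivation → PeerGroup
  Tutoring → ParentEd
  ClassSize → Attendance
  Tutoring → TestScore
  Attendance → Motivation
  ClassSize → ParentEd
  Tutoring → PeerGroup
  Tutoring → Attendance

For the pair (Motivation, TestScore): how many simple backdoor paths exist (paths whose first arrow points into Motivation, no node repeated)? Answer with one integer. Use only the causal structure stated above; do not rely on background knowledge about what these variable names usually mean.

A backdoor path from Motivation to TestScore is any simple undirected path whose first edge points into Motivation (i.e. leaves Motivation via a parent).
Parents of Motivation: {Attendance}.
Enumerating:
  P1: Motivation <- Attendance <- Tutoring -> TestScore
  P2: Motivation <- Attendance <- ClassSize -> ParentEd <- Tutoring -> TestScore
That exhausts the simple backdoor paths. Count: 2.

2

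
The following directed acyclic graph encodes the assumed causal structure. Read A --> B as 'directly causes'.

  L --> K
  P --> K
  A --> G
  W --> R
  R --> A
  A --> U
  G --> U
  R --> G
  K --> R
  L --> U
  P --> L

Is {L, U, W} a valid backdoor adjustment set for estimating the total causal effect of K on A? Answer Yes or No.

Backdoor paths from K to A (paths whose first edge points into K):
  P1: K <- P -> L -> U <- A
  P2: K <- P -> L -> U <- G <- R -> A
  P3: K <- P -> L -> U <- G <- A
  P4: K <- L -> U <- A
  P5: K <- L -> U <- G <- R -> A
  P6: K <- L -> U <- G <- A
Condition 1 (no descendant of K in the set): FAILS — U is a descendant of K.
Condition 2 (every backdoor path blocked by {L, U, W}):
  P1: blocked at chain node L ∈ conditioning set.
  P2: blocked at chain node L ∈ conditioning set.
  P3: blocked at chain node L ∈ conditioning set.
  P4: blocked at fork node L ∈ conditioning set.
  P5: blocked at fork node L ∈ conditioning set.
  P6: blocked at fork node L ∈ conditioning set.
{L, U, W} does not satisfy the backdoor criterion.

No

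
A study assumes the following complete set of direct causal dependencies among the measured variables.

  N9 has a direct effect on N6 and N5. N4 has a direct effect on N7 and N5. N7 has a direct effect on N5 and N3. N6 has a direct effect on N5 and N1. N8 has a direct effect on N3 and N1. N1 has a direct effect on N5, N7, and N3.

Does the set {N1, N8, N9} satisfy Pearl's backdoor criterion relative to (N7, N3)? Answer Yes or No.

Yes

Backdoor paths from N7 to N3 (paths whose first edge points into N7):
  P1: N7 <- N4 -> N5 <- N9 -> N6 -> N1 <- N8 -> N3
  P2: N7 <- N4 -> N5 <- N9 -> N6 -> N1 -> N3
  P3: N7 <- N4 -> N5 <- N6 -> N1 <- N8 -> N3
  P4: N7 <- N4 -> N5 <- N6 -> N1 -> N3
  P5: N7 <- N4 -> N5 <- N1 <- N8 -> N3
  P6: N7 <- N4 -> N5 <- N1 -> N3
  P7: N7 <- N1 <- N8 -> N3
  P8: N7 <- N1 -> N3
Condition 1 (no descendant of N7 in the set): holds — descendants of N7 are {N3, N5}; none are in {N1, N8, N9}.
Condition 2 (every backdoor path blocked by {N1, N8, N9}):
  P1: blocked at collider N5 (neither it nor any descendant is in the conditioning set).
  P2: blocked at collider N5 (neither it nor any descendant is in the conditioning set).
  P3: blocked at collider N5 (neither it nor any descendant is in the conditioning set).
  P4: blocked at collider N5 (neither it nor any descendant is in the conditioning set).
  P5: blocked at collider N5 (neither it nor any descendant is in the conditioning set).
  P6: blocked at collider N5 (neither it nor any descendant is in the conditioning set).
  P7: blocked at chain node N1 ∈ conditioning set.
  P8: blocked at fork node N1 ∈ conditioning set.
{N1, N8, N9} satisfies the backdoor criterion.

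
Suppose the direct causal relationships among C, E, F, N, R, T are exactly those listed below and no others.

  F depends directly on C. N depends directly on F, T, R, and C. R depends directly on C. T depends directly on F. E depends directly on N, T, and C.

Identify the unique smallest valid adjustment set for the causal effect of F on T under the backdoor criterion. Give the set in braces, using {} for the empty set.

Variables eligible for adjustment (non-descendants of F, excluding F and T): {C, R}.
Backdoor paths from F to T:
  P1: F <- C -> R -> N <- T
  P2: F <- C -> R -> N -> E <- T
  P3: F <- C -> N <- T
  P4: F <- C -> N -> E <- T
  P5: F <- C -> E <- T
  P6: F <- C -> E <- N <- T
Each backdoor path contains an unconditioned collider, so every path is already blocked with the empty conditioning set:
  P1: blocked at collider N (neither it nor any descendant is in the conditioning set).
  P2: blocked at collider E (neither it nor any descendant is in the conditioning set).
  P3: blocked at collider N (neither it nor any descendant is in the conditioning set).
  P4: blocked at collider E (neither it nor any descendant is in the conditioning set).
  P5: blocked at collider E (neither it nor any descendant is in the conditioning set).
  P6: blocked at collider E (neither it nor any descendant is in the conditioning set).
The empty set is therefore the unique smallest valid set.

{}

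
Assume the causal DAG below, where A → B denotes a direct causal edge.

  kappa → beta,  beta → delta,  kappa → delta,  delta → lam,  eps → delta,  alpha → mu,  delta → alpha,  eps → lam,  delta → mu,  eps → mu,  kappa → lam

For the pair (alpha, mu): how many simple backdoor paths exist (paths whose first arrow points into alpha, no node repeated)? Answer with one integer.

A backdoor path from alpha to mu is any simple undirected path whose first edge points into alpha (i.e. leaves alpha via a parent).
Parents of alpha: {delta}.
Enumerating:
  P1: alpha <- delta <- eps -> mu
  P2: alpha <- delta <- kappa -> lam <- eps -> mu
  P3: alpha <- delta <- beta <- kappa -> lam <- eps -> mu
  P4: alpha <- delta -> lam <- eps -> mu
  P5: alpha <- delta -> mu
That exhausts the simple backdoor paths. Count: 5.

5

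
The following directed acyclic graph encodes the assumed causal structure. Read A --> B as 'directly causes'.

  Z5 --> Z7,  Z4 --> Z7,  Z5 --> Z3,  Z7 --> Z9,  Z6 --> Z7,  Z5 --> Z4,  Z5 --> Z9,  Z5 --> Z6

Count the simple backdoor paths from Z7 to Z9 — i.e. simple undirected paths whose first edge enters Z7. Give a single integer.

A backdoor path from Z7 to Z9 is any simple undirected path whose first edge points into Z7 (i.e. leaves Z7 via a parent).
Parents of Z7: {Z4, Z5, Z6}.
Enumerating:
  P1: Z7 <- Z5 -> Z9
  P2: Z7 <- Z4 <- Z5 -> Z9
  P3: Z7 <- Z6 <- Z5 -> Z9
That exhausts the simple backdoor paths. Count: 3.

3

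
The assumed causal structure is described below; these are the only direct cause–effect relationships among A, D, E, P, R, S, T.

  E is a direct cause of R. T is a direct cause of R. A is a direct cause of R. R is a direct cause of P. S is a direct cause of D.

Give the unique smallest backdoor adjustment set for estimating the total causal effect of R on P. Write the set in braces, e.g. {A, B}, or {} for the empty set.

{}

Variables eligible for adjustment (non-descendants of R, excluding R and P): {A, D, E, S, T}.
Backdoor paths from R to P:
  (none)
With no backdoor paths the empty set already satisfies the criterion, and it is trivially minimal.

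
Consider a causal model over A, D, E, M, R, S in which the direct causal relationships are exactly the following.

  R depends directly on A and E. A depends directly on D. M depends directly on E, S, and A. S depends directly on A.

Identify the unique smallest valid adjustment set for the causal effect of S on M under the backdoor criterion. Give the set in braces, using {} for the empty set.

Variables eligible for adjustment (non-descendants of S, excluding S and M): {A, D, E, R}.
Backdoor paths from S to M:
  P1: S <- A -> M
  P2: S <- A -> R <- E -> M
The empty set is not sufficient: P1 (S <- A -> M) has no collider blocking it and no conditioned non-collider, so it is open.
Try {A}:
  P1: blocked at fork node A ∈ conditioning set.
  P2: blocked at fork node A ∈ conditioning set.
{A} contains no descendant of S and blocks every backdoor path.
No other singleton works — e.g. {E} leaves P1 open — so {A} is the unique smallest valid adjustment set.

{A}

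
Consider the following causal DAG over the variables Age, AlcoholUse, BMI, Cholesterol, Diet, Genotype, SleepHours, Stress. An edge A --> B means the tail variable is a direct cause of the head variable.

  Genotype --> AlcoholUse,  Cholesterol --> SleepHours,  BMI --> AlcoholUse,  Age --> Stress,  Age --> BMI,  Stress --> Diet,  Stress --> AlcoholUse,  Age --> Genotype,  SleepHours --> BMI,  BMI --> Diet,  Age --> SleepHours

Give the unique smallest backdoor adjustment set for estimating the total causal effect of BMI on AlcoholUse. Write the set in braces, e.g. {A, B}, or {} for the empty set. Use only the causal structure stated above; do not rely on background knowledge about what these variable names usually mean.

{Age}

Variables eligible for adjustment (non-descendants of BMI, excluding BMI and AlcoholUse): {Age, Cholesterol, Genotype, SleepHours, Stress}.
Backdoor paths from BMI to AlcoholUse:
  P1: BMI <- Age -> Stress -> AlcoholUse
  P2: BMI <- Age -> Genotype -> AlcoholUse
  P3: BMI <- SleepHours <- Age -> Stress -> AlcoholUse
  P4: BMI <- SleepHours <- Age -> Genotype -> AlcoholUse
The empty set is not sufficient: P1 (BMI <- Age -> Stress -> AlcoholUse) has no collider blocking it and no conditioned non-collider, so it is open.
Try {Age}:
  P1: blocked at fork node Age ∈ conditioning set.
  P2: blocked at fork node Age ∈ conditioning set.
  P3: blocked at fork node Age ∈ conditioning set.
  P4: blocked at fork node Age ∈ conditioning set.
{Age} contains no descendant of BMI and blocks every backdoor path.
No other singleton works — e.g. {Cholesterol} leaves P1 open — so {Age} is the unique smallest valid adjustment set.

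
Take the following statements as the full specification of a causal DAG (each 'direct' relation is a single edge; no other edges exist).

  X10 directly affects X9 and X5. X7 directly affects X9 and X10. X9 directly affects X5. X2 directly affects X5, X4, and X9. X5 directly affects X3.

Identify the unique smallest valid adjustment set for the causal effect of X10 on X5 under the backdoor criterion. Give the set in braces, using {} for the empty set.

{X7}

Variables eligible for adjustment (non-descendants of X10, excluding X10 and X5): {X2, X4, X7}.
Backdoor paths from X10 to X5:
  P1: X10 <- X7 -> X9 <- X2 -> X5
  P2: X10 <- X7 -> X9 -> X5
The empty set is not sufficient: P2 (X10 <- X7 -> X9 -> X5) has no collider blocking it and no conditioned non-collider, so it is open.
Try {X7}:
  P1: blocked at fork node X7 ∈ conditioning set.
  P2: blocked at fork node X7 ∈ conditioning set.
{X7} contains no descendant of X10 and blocks every backdoor path.
No other singleton works — e.g. {X2} leaves P2 open — so {X7} is the unique smallest valid adjustment set.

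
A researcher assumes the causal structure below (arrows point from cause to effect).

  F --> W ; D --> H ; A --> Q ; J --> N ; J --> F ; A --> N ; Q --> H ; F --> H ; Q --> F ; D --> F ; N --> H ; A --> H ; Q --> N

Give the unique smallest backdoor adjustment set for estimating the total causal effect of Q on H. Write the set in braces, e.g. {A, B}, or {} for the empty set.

Variables eligible for adjustment (non-descendants of Q, excluding Q and H): {A, D, J}.
Backdoor paths from Q to H:
  P1: Q <- A -> N <- J -> F <- D -> H
  P2: Q <- A -> N <- J -> F -> H
  P3: Q <- A -> N -> H
  P4: Q <- A -> H
The empty set is not sufficient: P3 (Q <- A -> N -> H) has no collider blocking it and no conditioned non-collider, so it is open.
Try {A}:
  P1: blocked at fork node A ∈ conditioning set.
  P2: blocked at fork node A ∈ conditioning set.
  P3: blocked at fork node A ∈ conditioning set.
  P4: blocked at fork node A ∈ conditioning set.
{A} contains no descendant of Q and blocks every backdoor path.
No other singleton works — e.g. {J} leaves P3 open — so {A} is the unique smallest valid adjustment set.

{A}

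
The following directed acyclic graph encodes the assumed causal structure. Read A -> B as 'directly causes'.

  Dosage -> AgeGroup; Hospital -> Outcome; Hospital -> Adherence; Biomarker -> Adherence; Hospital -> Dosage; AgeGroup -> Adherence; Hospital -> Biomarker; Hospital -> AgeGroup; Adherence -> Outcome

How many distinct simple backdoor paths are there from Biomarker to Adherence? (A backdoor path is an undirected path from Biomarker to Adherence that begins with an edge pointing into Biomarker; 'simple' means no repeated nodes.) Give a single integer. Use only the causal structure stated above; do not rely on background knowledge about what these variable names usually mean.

4

A backdoor path from Biomarker to Adherence is any simple undirected path whose first edge points into Biomarker (i.e. leaves Biomarker via a parent).
Parents of Biomarker: {Hospital}.
Enumerating:
  P1: Biomarker <- Hospital -> Dosage -> AgeGroup -> Adherence
  P2: Biomarker <- Hospital -> AgeGroup -> Adherence
  P3: Biomarker <- Hospital -> Adherence
  P4: Biomarker <- Hospital -> Outcome <- Adherence
That exhausts the simple backdoor paths. Count: 4.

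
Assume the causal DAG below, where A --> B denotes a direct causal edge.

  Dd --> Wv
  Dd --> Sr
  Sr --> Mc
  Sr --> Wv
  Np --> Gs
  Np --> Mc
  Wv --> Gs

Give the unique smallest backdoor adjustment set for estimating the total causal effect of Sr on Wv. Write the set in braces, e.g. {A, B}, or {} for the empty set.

{Dd}

Variables eligible for adjustment (non-descendants of Sr, excluding Sr and Wv): {Dd, Np}.
Backdoor paths from Sr to Wv:
  P1: Sr <- Dd -> Wv
The empty set is not sufficient: P1 (Sr <- Dd -> Wv) has no collider blocking it and no conditioned non-collider, so it is open.
Try {Dd}:
  P1: blocked at fork node Dd ∈ conditioning set.
{Dd} contains no descendant of Sr and blocks every backdoor path.
No other singleton works — e.g. {Np} leaves P1 open — so {Dd} is the unique smallest valid adjustment set.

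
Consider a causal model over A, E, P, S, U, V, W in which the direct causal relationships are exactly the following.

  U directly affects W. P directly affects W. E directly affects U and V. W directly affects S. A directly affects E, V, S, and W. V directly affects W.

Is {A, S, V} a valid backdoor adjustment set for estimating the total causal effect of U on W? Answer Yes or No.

No

Backdoor paths from U to W (paths whose first edge points into U):
  P1: U <- E <- A -> V -> W
  P2: U <- E <- A -> W
  P3: U <- E <- A -> S <- W
  P4: U <- E -> V <- A -> W
  P5: U <- E -> V <- A -> S <- W
  P6: U <- E -> V -> W
Condition 1 (no descendant of U in the set): FAILS — S is a descendant of U.
Condition 2 (every backdoor path blocked by {A, S, V}):
  P1: blocked at fork node A ∈ conditioning set.
  P2: blocked at fork node A ∈ conditioning set.
  P3: blocked at fork node A ∈ conditioning set.
  P4: blocked at fork node A ∈ conditioning set.
  P5: blocked at fork node A ∈ conditioning set.
  P6: blocked at chain node V ∈ conditioning set.
{A, S, V} does not satisfy the backdoor criterion.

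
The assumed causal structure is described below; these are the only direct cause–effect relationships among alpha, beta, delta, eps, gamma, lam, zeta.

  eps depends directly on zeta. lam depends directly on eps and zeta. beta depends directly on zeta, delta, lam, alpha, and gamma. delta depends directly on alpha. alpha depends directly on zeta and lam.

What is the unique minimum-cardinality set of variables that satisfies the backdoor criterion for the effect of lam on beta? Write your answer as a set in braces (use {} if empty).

Variables eligible for adjustment (non-descendants of lam, excluding lam and beta): {eps, gamma, zeta}.
Backdoor paths from lam to beta:
  P1: lam <- zeta -> alpha -> delta -> beta
  P2: lam <- zeta -> alpha -> beta
  P3: lam <- zeta -> beta
  P4: lam <- eps <- zeta -> alpha -> delta -> beta
  P5: lam <- eps <- zeta -> alpha -> beta
  P6: lam <- eps <- zeta -> beta
The empty set is not sufficient: P1 (lam <- zeta -> alpha -> delta -> beta) has no collider blocking it and no conditioned non-collider, so it is open.
Try {zeta}:
  P1: blocked at fork node zeta ∈ conditioning set.
  P2: blocked at fork node zeta ∈ conditioning set.
  P3: blocked at fork node zeta ∈ conditioning set.
  P4: blocked at fork node zeta ∈ conditioning set.
  P5: blocked at fork node zeta ∈ conditioning set.
  P6: blocked at fork node zeta ∈ conditioning set.
{zeta} contains no descendant of lam and blocks every backdoor path.
No other singleton works — e.g. {gamma} leaves P1 open — so {zeta} is the unique smallest valid adjustment set.

{zeta}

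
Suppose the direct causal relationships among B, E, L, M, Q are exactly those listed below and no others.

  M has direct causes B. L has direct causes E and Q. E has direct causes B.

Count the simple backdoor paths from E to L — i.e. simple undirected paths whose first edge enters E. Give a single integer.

0

A backdoor path from E to L is any simple undirected path whose first edge points into E (i.e. leaves E via a parent).
Parents of E: {B}.
No simple path from any parent of E reaches L without revisiting E, so there are no backdoor paths.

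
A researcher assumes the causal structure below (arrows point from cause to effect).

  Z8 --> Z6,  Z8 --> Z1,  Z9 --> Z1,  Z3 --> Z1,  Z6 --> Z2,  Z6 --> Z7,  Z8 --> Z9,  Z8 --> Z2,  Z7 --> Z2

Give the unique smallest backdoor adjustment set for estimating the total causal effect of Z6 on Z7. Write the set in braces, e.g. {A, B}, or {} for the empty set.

Variables eligible for adjustment (non-descendants of Z6, excluding Z6 and Z7): {Z1, Z3, Z8, Z9}.
Backdoor paths from Z6 to Z7:
  P1: Z6 <- Z8 -> Z2 <- Z7
Each backdoor path contains an unconditioned collider, so every path is already blocked with the empty conditioning set:
  P1: blocked at collider Z2 (neither it nor any descendant is in the conditioning set).
The empty set is therefore the unique smallest valid set.

{}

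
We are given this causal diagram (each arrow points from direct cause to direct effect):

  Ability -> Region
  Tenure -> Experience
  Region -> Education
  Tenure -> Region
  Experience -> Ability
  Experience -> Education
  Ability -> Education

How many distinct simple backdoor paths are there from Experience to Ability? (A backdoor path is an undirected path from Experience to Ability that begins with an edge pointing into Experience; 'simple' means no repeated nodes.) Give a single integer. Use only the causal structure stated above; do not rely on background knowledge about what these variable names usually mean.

2

A backdoor path from Experience to Ability is any simple undirected path whose first edge points into Experience (i.e. leaves Experience via a parent).
Parents of Experience: {Tenure}.
Enumerating:
  P1: Experience <- Tenure -> Region <- Ability
  P2: Experience <- Tenure -> Region -> Education <- Ability
That exhausts the simple backdoor paths. Count: 2.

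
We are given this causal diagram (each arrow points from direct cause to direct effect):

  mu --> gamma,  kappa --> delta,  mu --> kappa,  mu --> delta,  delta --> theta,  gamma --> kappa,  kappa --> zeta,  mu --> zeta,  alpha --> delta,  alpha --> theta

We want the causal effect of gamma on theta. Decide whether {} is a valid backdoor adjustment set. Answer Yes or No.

Backdoor paths from gamma to theta (paths whose first edge points into gamma):
  P1: gamma <- mu -> kappa -> delta <- alpha -> theta
  P2: gamma <- mu -> kappa -> delta -> theta
  P3: gamma <- mu -> delta <- alpha -> theta
  P4: gamma <- mu -> delta -> theta
  P5: gamma <- mu -> zeta <- kappa -> delta <- alpha -> theta
  P6: gamma <- mu -> zeta <- kappa -> delta -> theta
Condition 1 (no descendant of gamma in the set): holds — descendants of gamma are {delta, kappa, theta, zeta}; none are in {}.
Condition 2 (every backdoor path blocked by {}):
  P1: blocked at collider delta (neither it nor any descendant is in the conditioning set).
  P2: open — no interior node is in the conditioning set.
  P3: blocked at collider delta (neither it nor any descendant is in the conditioning set).
  P4: open — no interior node is in the conditioning set.
  P5: blocked at collider zeta (neither it nor any descendant is in the conditioning set).
  P6: blocked at collider zeta (neither it nor any descendant is in the conditioning set).
{} does not satisfy the backdoor criterion.

No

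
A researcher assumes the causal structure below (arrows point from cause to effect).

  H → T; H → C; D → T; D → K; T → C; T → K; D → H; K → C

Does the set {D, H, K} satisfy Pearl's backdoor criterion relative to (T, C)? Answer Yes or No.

Backdoor paths from T to C (paths whose first edge points into T):
  P1: T <- D -> H -> C
  P2: T <- D -> K -> C
  P3: T <- H <- D -> K -> C
  P4: T <- H -> C
Condition 1 (no descendant of T in the set): FAILS — K is a descendant of T.
Condition 2 (every backdoor path blocked by {D, H, K}):
  P1: blocked at fork node D ∈ conditioning set.
  P2: blocked at fork node D ∈ conditioning set.
  P3: blocked at chain node H ∈ conditioning set.
  P4: blocked at fork node H ∈ conditioning set.
{D, H, K} does not satisfy the backdoor criterion.

No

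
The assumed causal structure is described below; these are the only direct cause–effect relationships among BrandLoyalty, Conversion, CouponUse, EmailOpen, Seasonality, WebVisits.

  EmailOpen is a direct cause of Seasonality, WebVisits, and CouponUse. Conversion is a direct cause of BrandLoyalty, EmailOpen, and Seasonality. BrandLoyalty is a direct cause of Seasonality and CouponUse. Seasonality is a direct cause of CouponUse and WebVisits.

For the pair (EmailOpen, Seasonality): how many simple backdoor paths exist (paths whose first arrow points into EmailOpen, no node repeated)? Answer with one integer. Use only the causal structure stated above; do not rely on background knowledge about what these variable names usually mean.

A backdoor path from EmailOpen to Seasonality is any simple undirected path whose first edge points into EmailOpen (i.e. leaves EmailOpen via a parent).
Parents of EmailOpen: {Conversion}.
Enumerating:
  P1: EmailOpen <- Conversion -> BrandLoyalty -> Seasonality
  P2: EmailOpen <- Conversion -> BrandLoyalty -> CouponUse <- Seasonality
  P3: EmailOpen <- Conversion -> Seasonality
That exhausts the simple backdoor paths. Count: 3.

3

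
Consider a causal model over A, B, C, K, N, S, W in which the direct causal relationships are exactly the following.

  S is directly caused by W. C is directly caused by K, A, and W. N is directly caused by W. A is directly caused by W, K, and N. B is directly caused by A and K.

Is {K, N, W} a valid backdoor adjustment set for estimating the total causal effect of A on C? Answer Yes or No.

Backdoor paths from A to C (paths whose first edge points into A):
  P1: A <- W -> C
  P2: A <- K -> C
  P3: A <- N <- W -> C
Condition 1 (no descendant of A in the set): holds — descendants of A are {B, C}; none are in {K, N, W}.
Condition 2 (every backdoor path blocked by {K, N, W}):
  P1: blocked at fork node W ∈ conditioning set.
  P2: blocked at fork node K ∈ conditioning set.
  P3: blocked at chain node N ∈ conditioning set.
{K, N, W} satisfies the backdoor criterion.

Yes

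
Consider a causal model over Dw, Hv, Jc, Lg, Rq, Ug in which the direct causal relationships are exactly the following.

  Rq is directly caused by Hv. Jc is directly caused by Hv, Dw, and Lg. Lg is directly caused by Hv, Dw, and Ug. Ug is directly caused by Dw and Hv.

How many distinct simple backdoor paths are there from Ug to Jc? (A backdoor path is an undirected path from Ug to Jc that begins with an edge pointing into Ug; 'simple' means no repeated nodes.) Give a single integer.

A backdoor path from Ug to Jc is any simple undirected path whose first edge points into Ug (i.e. leaves Ug via a parent).
Parents of Ug: {Dw, Hv}.
Enumerating:
  P1: Ug <- Dw -> Lg <- Hv -> Jc
  P2: Ug <- Dw -> Lg -> Jc
  P3: Ug <- Dw -> Jc
  P4: Ug <- Hv -> Lg <- Dw -> Jc
  P5: Ug <- Hv -> Lg -> Jc
  P6: Ug <- Hv -> Jc
That exhausts the simple backdoor paths. Count: 6.

6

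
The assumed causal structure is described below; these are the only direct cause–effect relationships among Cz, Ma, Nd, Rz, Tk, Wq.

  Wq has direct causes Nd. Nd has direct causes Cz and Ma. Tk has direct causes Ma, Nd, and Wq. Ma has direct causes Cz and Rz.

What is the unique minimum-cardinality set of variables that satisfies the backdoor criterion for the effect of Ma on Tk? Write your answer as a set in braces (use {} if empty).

{Cz}

Variables eligible for adjustment (non-descendants of Ma, excluding Ma and Tk): {Cz, Rz}.
Backdoor paths from Ma to Tk:
  P1: Ma <- Cz -> Nd -> Wq -> Tk
  P2: Ma <- Cz -> Nd -> Tk
The empty set is not sufficient: P1 (Ma <- Cz -> Nd -> Wq -> Tk) has no collider blocking it and no conditioned non-collider, so it is open.
Try {Cz}:
  P1: blocked at fork node Cz ∈ conditioning set.
  P2: blocked at fork node Cz ∈ conditioning set.
{Cz} contains no descendant of Ma and blocks every backdoor path.
No other singleton works — e.g. {Rz} leaves P1 open — so {Cz} is the unique smallest valid adjustment set.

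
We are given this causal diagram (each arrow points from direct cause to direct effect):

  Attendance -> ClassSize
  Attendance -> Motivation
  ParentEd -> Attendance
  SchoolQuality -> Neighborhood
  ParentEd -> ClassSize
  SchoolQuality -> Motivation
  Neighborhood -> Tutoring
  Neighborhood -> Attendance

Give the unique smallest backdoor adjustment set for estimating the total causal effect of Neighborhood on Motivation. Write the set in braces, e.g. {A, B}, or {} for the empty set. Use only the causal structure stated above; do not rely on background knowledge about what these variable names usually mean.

{SchoolQuality}

Variables eligible for adjustment (non-descendants of Neighborhood, excluding Neighborhood and Motivation): {ParentEd, SchoolQuality}.
Backdoor paths from Neighborhood to Motivation:
  P1: Neighborhood <- SchoolQuality -> Motivation
The empty set is not sufficient: P1 (Neighborhood <- SchoolQuality -> Motivation) has no collider blocking it and no conditioned non-collider, so it is open.
Try {SchoolQuality}:
  P1: blocked at fork node SchoolQuality ∈ conditioning set.
{SchoolQuality} contains no descendant of Neighborhood and blocks every backdoor path.
No other singleton works — e.g. {ParentEd} leaves P1 open — so {SchoolQuality} is the unique smallest valid adjustment set.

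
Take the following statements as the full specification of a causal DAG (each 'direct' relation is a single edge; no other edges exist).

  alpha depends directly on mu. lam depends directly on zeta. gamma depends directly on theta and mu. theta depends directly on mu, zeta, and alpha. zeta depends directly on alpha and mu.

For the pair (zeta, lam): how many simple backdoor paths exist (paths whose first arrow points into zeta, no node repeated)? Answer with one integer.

A backdoor path from zeta to lam is any simple undirected path whose first edge points into zeta (i.e. leaves zeta via a parent).
Parents of zeta: {alpha, mu}.
No simple path from any parent of zeta reaches lam without revisiting zeta, so there are no backdoor paths.

0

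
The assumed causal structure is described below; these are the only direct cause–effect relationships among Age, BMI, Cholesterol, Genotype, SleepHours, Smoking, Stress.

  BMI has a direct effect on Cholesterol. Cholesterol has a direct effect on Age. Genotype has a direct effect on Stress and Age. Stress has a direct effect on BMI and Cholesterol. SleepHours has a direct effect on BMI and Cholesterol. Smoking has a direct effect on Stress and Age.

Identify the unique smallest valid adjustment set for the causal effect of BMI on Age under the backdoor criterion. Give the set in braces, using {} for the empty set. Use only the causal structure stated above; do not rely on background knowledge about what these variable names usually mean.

Variables eligible for adjustment (non-descendants of BMI, excluding BMI and Age): {Genotype, SleepHours, Smoking, Stress}.
Backdoor paths from BMI to Age:
  P1: BMI <- SleepHours -> Cholesterol <- Stress <- Smoking -> Age
  P2: BMI <- SleepHours -> Cholesterol <- Stress <- Genotype -> Age
  P3: BMI <- SleepHours -> Cholesterol -> Age
  P4: BMI <- Stress <- Smoking -> Age
  P5: BMI <- Stress <- Genotype -> Age
  P6: BMI <- Stress -> Cholesterol -> Age
The empty set is not sufficient: P3 (BMI <- SleepHours -> Cholesterol -> Age) has no collider blocking it and no conditioned non-collider, so it is open.
Try {SleepHours, Stress}:
  P1: blocked at fork node SleepHours ∈ conditioning set.
  P2: blocked at fork node SleepHours ∈ conditioning set.
  P3: blocked at fork node SleepHours ∈ conditioning set.
  P4: blocked at chain node Stress ∈ conditioning set.
  P5: blocked at chain node Stress ∈ conditioning set.
  P6: blocked at fork node Stress ∈ conditioning set.
{SleepHours, Stress} contains no descendant of BMI and blocks every backdoor path.
Every element of {SleepHours, Stress} is needed (dropping SleepHours leaves P3 open; dropping Stress leaves P4 open), so no proper subset is valid.
Among all size-2 subsets of the eligible variables, only {SleepHours, Stress} blocks every backdoor path, so it is the unique smallest valid adjustment set.

{SleepHours, Stress}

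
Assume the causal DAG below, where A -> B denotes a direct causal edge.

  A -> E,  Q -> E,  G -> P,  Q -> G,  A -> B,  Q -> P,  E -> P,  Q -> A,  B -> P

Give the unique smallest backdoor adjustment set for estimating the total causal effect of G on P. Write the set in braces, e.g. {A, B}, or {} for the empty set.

Variables eligible for adjustment (non-descendants of G, excluding G and P): {A, B, E, Q}.
Backdoor paths from G to P:
  P1: G <- Q -> A -> B -> P
  P2: G <- Q -> A -> E -> P
  P3: G <- Q -> E <- A -> B -> P
  P4: G <- Q -> E -> P
  P5: G <- Q -> P
The empty set is not sufficient: P1 (G <- Q -> A -> B -> P) has no collider blocking it and no conditioned non-collider, so it is open.
Try {Q}:
  P1: blocked at fork node Q ∈ conditioning set.
  P2: blocked at fork node Q ∈ conditioning set.
  P3: blocked at fork node Q ∈ conditioning set.
  P4: blocked at fork node Q ∈ conditioning set.
  P5: blocked at fork node Q ∈ conditioning set.
{Q} contains no descendant of G and blocks every backdoor path.
No other singleton works — e.g. {A} leaves P4 open — so {Q} is the unique smallest valid adjustment set.

{Q}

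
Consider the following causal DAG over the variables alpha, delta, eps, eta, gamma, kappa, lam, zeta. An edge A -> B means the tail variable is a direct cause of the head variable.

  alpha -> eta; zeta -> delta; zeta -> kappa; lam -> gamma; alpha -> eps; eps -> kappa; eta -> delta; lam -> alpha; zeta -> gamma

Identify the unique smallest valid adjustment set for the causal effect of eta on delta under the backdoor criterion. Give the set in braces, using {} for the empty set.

{}

Variables eligible for adjustment (non-descendants of eta, excluding eta and delta): {alpha, eps, gamma, kappa, lam, zeta}.
Backdoor paths from eta to delta:
  P1: eta <- alpha <- lam -> gamma <- zeta -> delta
  P2: eta <- alpha -> eps -> kappa <- zeta -> delta
Each backdoor path contains an unconditioned collider, so every path is already blocked with the empty conditioning set:
  P1: blocked at collider gamma (neither it nor any descendant is in the conditioning set).
  P2: blocked at collider kappa (neither it nor any descendant is in the conditioning set).
The empty set is therefore the unique smallest valid set.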